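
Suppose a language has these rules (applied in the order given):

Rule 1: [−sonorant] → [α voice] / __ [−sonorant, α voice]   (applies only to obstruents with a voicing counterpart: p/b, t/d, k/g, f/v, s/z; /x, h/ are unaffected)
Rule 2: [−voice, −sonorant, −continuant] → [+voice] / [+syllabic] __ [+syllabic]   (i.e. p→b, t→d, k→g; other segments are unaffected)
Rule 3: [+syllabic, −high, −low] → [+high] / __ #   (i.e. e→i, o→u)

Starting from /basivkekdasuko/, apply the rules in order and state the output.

Rule 1 (regressive voicing assimilation): /v/ precedes the voiceless obstruent /k/, so it devoices to [f] by assimilation. /k/ precedes the voiced obstruent /d/, so it voices to [g] by assimilation. /basivkekdasuko/ → basifkegdasuko.
Rule 2 (intervocalic voicing): /k/ is a voiceless stop between vowels /u/ and /o/, so it voices to [g]. /basifkegdasuko/ → basifkegdasugo.
Rule 3 (final vowel raising): /o/ is a mid vowel in word-final position, so it raises to [u]. /basifkegdasugo/ → basifkegdasugu.

basifkegdasugu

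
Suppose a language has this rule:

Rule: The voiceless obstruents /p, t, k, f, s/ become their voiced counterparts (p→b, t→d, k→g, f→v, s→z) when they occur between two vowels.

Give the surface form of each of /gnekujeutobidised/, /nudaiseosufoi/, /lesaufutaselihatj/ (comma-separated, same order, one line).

gnegujeudobidized, nudaizeozuvoi, lezauvudazelihatj

/gnekujeutobidised/: /k/ is a voiceless obstruent between vowels /e/ and /u/, so it voices to [g]. /t/ is a voiceless obstruent between vowels /u/ and /o/, so it voices to [d]. /s/ is a voiceless obstruent between vowels /i/ and /e/, so it voices to [z]. → [gnegujeudobidized].
/nudaiseosufoi/: /s/ is a voiceless obstruent between vowels /i/ and /e/, so it voices to [z]. /s/ is a voiceless obstruent between vowels /o/ and /u/, so it voices to [z]. /f/ is a voiceless obstruent between vowels /u/ and /o/, so it voices to [v]. → [nudaizeozuvoi].
/lesaufutaselihatj/: /s/ is a voiceless obstruent between vowels /e/ and /a/, so it voices to [z]. /f/ is a voiceless obstruent between vowels /u/ and /u/, so it voices to [v]. /t/ is a voiceless obstruent between vowels /u/ and /a/, so it voices to [d]. /s/ is a voiceless obstruent between vowels /a/ and /e/, so it voices to [z]. → [lezauvudazelihatj].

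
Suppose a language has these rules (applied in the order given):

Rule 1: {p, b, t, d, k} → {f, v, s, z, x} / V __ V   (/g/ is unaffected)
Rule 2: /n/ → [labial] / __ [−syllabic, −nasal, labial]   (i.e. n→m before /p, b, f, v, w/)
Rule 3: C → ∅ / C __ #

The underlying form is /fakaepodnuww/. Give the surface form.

faxaefodnuw

Rule 1 (intervocalic spirantization): /k/ is a stop between vowels /a/ and /a/, so it spirantizes to the fricative [x]. /p/ is a stop between vowels /e/ and /o/, so it spirantizes to the fricative [f]. /fakaepodnuww/ → faxaefodnuww.
Rule 2 (nasal place assimilation): no segment meets the environment; /faxaefodnuww/ is unchanged.
Rule 3 (final cluster simplification): /w/ is the second consonant of a word-final cluster /ww/, so it deletes. /faxaefodnuww/ → faxaefodnuw.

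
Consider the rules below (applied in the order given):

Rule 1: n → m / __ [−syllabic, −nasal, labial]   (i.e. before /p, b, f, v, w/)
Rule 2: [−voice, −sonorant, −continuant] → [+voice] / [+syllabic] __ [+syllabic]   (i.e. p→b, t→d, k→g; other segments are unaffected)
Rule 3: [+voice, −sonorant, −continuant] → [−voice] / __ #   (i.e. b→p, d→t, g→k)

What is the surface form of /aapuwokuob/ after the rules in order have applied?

aabuwoguop

Rule 1 (nasal place assimilation): no segment meets the environment; /aapuwokuob/ is unchanged.
Rule 2 (intervocalic voicing): /p/ is a voiceless stop between vowels /a/ and /u/, so it voices to [b]. /k/ is a voiceless stop between vowels /o/ and /u/, so it voices to [g]. /aapuwokuob/ → aabuwoguob.
Rule 3 (final devoicing): /b/ is a voiced stop in word-final position, so it devoices to [p]. /aabuwoguob/ → aabuwoguop.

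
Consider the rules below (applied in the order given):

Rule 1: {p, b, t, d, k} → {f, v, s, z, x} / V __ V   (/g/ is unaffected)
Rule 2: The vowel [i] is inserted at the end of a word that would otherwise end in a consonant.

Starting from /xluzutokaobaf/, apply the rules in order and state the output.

Rule 1 (intervocalic spirantization): /t/ is a stop between vowels /u/ and /o/, so it spirantizes to the fricative [s]. /k/ is a stop between vowels /o/ and /a/, so it spirantizes to the fricative [x]. /b/ is a stop between vowels /o/ and /a/, so it spirantizes to the fricative [v]. /xluzutokaobaf/ → xluzusoxaovaf.
Rule 2 (final i-epenthesis): the form ends in the consonant /f/, so [i] is inserted word-finally. /xluzusoxaovaf/ → xluzusoxaovafi.

xluzusoxaovafi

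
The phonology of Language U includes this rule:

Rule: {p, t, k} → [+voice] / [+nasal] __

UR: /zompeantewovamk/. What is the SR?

zombeandewovamg

/p/ is a voiceless stop immediately after the nasal /m/, so it voices to [b].
/t/ is a voiceless stop immediately after the nasal /n/, so it voices to [d].
/k/ is a voiceless stop immediately after the nasal /m/, so it voices to [g].
Surface form: [zombeandewovamg].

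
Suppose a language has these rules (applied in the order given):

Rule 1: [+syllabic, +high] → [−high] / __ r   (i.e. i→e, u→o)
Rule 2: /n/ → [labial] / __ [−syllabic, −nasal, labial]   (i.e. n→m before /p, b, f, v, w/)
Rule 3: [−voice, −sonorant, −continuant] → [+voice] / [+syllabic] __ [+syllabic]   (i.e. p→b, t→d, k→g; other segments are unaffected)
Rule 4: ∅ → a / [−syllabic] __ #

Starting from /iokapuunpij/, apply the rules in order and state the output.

Rule 1 (pre-rhotic lowering): no segment meets the environment; /iokapuunpij/ is unchanged.
Rule 2 (nasal place assimilation): /n/ precedes the labial consonant /p/, so it assimilates in place to [m]. /iokapuunpij/ → iokapuumpij.
Rule 3 (intervocalic voicing): /k/ is a voiceless stop between vowels /o/ and /a/, so it voices to [g]. /p/ is a voiceless stop between vowels /a/ and /u/, so it voices to [b]. /iokapuumpij/ → iogabuumpij.
Rule 4 (final a-epenthesis): the form ends in the consonant /j/, so [a] is inserted word-finally. /iogabuumpij/ → iogabuumpija.

iogabuumpija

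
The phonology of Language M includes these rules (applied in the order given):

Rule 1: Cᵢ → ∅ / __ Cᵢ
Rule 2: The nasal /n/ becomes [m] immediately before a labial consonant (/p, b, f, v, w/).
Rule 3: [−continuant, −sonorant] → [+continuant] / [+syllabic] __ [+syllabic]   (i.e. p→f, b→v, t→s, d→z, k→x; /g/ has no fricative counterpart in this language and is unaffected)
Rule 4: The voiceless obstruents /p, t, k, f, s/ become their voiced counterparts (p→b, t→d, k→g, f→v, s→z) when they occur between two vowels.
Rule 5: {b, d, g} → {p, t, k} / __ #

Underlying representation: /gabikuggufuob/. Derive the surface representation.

gavixuguvuop

Rule 1 (degemination): /gg/ is a geminate; the first /g/ deletes. /gabikuggufuob/ → gabikugufuob.
Rule 2 (nasal place assimilation): no segment meets the environment; /gabikugufuob/ is unchanged.
Rule 3 (intervocalic spirantization): /b/ is a stop between vowels /a/ and /i/, so it spirantizes to the fricative [v]. /k/ is a stop between vowels /i/ and /u/, so it spirantizes to the fricative [x]. /gabikugufuob/ → gavixugufuob.
Rule 4 (intervocalic voicing): /f/ is a voiceless obstruent between vowels /u/ and /u/, so it voices to [v]. /gavixugufuob/ → gavixuguvuob.
Rule 5 (final devoicing): /b/ is a voiced stop in word-final position, so it devoices to [p]. /gavixuguvuob/ → gavixuguvuop.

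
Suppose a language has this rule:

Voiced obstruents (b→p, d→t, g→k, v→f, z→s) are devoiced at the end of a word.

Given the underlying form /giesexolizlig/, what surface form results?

Scanning /giesexolizlig/: /g/ at position 1 is not in the conditioning environment; /z/ at position 10 is not in the conditioning environment; /g/ is a voiced obstruent in word-final position, so it devoices to [k].
Result: [giesexolizlik].

giesexolizlik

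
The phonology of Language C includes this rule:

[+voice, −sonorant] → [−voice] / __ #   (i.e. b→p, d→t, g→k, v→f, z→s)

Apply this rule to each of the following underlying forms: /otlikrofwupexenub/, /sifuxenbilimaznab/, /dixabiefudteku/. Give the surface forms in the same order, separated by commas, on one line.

/otlikrofwupexenub/: /b/ is a voiced obstruent in word-final position, so it devoices to [p]. → [otlikrofwupexenup].
/sifuxenbilimaznab/: /b/ is a voiced obstruent in word-final position, so it devoices to [p]. → [sifuxenbilimaznap].
/dixabiefudteku/: the rule's environment is not met; surfaces unchanged as [dixabiefudteku].

otlikrofwupexenup, sifuxenbilimaznap, dixabiefudteku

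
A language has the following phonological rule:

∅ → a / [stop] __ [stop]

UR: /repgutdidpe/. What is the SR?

repagutadidape

/p/ and /g/ form a stop–stop cluster, so [a] is inserted between them.
/t/ and /d/ form a stop–stop cluster, so [a] is inserted between them.
/d/ and /p/ form a stop–stop cluster, so [a] is inserted between them.
Surface form: [repagutadidape].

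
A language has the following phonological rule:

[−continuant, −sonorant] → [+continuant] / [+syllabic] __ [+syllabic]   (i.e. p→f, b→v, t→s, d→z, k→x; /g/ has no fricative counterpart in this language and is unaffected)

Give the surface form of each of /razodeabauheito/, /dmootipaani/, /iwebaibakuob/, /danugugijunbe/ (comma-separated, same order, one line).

razozeavauheiso, dmoosifaani, iwevaivaxuob, danugugijunbe

/razodeabauheito/: /d/ is a stop between vowels /o/ and /e/, so it spirantizes to the fricative [z]. /b/ is a stop between vowels /a/ and /a/, so it spirantizes to the fricative [v]. /t/ is a stop between vowels /i/ and /o/, so it spirantizes to the fricative [s]. → [razozeavauheiso].
/dmootipaani/: /t/ is a stop between vowels /o/ and /i/, so it spirantizes to the fricative [s]. /p/ is a stop between vowels /i/ and /a/, so it spirantizes to the fricative [f]. → [dmoosifaani].
/iwebaibakuob/: /b/ is a stop between vowels /e/ and /a/, so it spirantizes to the fricative [v]. /b/ is a stop between vowels /i/ and /a/, so it spirantizes to the fricative [v]. /k/ is a stop between vowels /a/ and /u/, so it spirantizes to the fricative [x]. → [iwevaivaxuob].
/danugugijunbe/: the rule's environment is not met; surfaces unchanged as [danugugijunbe].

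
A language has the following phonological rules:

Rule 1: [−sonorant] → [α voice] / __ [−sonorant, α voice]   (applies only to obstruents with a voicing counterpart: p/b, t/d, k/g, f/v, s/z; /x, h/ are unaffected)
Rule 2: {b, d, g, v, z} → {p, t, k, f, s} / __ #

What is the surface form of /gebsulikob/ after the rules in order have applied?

gepsulikop

Rule 1 (regressive voicing assimilation): /b/ precedes the voiceless obstruent /s/, so it devoices to [p] by assimilation. /gebsulikob/ → gepsulikob.
Rule 2 (final devoicing): /b/ is a voiced obstruent in word-final position, so it devoices to [p]. /gepsulikob/ → gepsulikop.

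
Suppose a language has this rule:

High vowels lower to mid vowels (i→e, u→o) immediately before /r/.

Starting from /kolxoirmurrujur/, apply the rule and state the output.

kolxoermorrujor

/i/ is a high vowel immediately before /r/, so it lowers to [e].
/u/ is a high vowel immediately before /r/, so it lowers to [o].
/u/ is a high vowel immediately before /r/, so it lowers to [o].
The other instance of /u/ does not occur in the required environment and remains unchanged.
Surface form: [kolxoermorrujor].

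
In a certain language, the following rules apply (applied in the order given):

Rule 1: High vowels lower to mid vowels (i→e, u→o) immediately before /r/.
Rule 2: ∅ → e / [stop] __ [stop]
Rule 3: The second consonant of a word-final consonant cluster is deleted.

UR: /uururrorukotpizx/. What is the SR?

Rule 1 (pre-rhotic lowering): /u/ is a high vowel immediately before /r/, so it lowers to [o]. /u/ is a high vowel immediately before /r/, so it lowers to [o]. /uururrorukotpizx/ → uororrorukotpizx.
Rule 2 (stop-cluster e-epenthesis): /t/ and /p/ form a stop–stop cluster, so [e] is inserted between them. /uororrorukotpizx/ → uororrorukotepizx.
Rule 3 (final cluster simplification): /x/ is the second consonant of a word-final cluster /zx/, so it deletes. /uororrorukotepizx/ → uororrorukotepiz.

uororrorukotepiz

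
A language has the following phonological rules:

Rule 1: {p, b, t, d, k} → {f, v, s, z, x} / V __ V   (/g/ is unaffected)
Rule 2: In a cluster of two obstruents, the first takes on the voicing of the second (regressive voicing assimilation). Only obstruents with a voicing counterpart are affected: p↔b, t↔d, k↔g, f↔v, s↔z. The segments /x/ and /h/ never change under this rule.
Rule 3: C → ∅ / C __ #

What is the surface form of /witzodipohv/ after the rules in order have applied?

widzozifoh

Rule 1 (intervocalic spirantization): /d/ is a stop between vowels /o/ and /i/, so it spirantizes to the fricative [z]. /p/ is a stop between vowels /i/ and /o/, so it spirantizes to the fricative [f]. /witzodipohv/ → witzozifohv.
Rule 2 (regressive voicing assimilation): /t/ precedes the voiced obstruent /z/, so it voices to [d] by assimilation. /witzozifohv/ → widzozifohv.
Rule 3 (final cluster simplification): /v/ is the second consonant of a word-final cluster /hv/, so it deletes. /widzozifohv/ → widzozifoh.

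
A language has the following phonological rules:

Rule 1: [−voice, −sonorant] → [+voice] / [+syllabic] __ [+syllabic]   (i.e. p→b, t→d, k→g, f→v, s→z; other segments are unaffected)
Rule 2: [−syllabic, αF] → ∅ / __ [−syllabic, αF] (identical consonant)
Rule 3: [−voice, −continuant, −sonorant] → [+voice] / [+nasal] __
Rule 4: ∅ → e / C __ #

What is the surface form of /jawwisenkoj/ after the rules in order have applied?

Rule 1 (intervocalic voicing): /s/ is a voiceless obstruent between vowels /i/ and /e/, so it voices to [z]. /jawwisenkoj/ → jawwizenkoj.
Rule 2 (degemination): /ww/ is a geminate; the first /w/ deletes. /jawwizenkoj/ → jawizenkoj.
Rule 3 (post-nasal voicing): /k/ is a voiceless stop immediately after the nasal /n/, so it voices to [g]. /jawizenkoj/ → jawizengoj.
Rule 4 (final e-epenthesis): the form ends in the consonant /j/, so [e] is inserted word-finally. /jawizengoj/ → jawizengoje.

jawizengoje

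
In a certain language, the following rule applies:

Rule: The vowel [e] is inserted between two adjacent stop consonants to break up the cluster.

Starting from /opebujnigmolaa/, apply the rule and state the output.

No segment of /opebujnigmolaa/ meets the structural description of the rule, so the form surfaces unchanged.

opebujnigmolaa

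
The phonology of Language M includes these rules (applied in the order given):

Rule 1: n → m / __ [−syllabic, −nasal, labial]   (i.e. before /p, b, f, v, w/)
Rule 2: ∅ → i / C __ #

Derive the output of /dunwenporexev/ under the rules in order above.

dumwemporexevi

Rule 1 (nasal place assimilation): /n/ precedes the labial consonant /w/, so it assimilates in place to [m]. /n/ precedes the labial consonant /p/, so it assimilates in place to [m]. /dunwenporexev/ → dumwemporexev.
Rule 2 (final i-epenthesis): the form ends in the consonant /v/, so [i] is inserted word-finally. /dumwemporexev/ → dumwemporexevi.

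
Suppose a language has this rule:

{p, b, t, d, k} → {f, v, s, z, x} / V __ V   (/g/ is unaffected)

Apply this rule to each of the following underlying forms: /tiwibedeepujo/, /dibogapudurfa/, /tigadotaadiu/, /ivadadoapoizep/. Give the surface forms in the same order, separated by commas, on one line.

tiwivezeefujo, divogafuzurfa, tigazosaaziu, ivazazoafoizep

/tiwibedeepujo/: /b/ is a stop between vowels /i/ and /e/, so it spirantizes to the fricative [v]. /d/ is a stop between vowels /e/ and /e/, so it spirantizes to the fricative [z]. /p/ is a stop between vowels /e/ and /u/, so it spirantizes to the fricative [f]. → [tiwivezeefujo].
/dibogapudurfa/: /b/ is a stop between vowels /i/ and /o/, so it spirantizes to the fricative [v]. /p/ is a stop between vowels /a/ and /u/, so it spirantizes to the fricative [f]. /d/ is a stop between vowels /u/ and /u/, so it spirantizes to the fricative [z]. → [divogafuzurfa].
/tigadotaadiu/: /d/ is a stop between vowels /a/ and /o/, so it spirantizes to the fricative [z]. /t/ is a stop between vowels /o/ and /a/, so it spirantizes to the fricative [s]. /d/ is a stop between vowels /a/ and /i/, so it spirantizes to the fricative [z]. → [tigazosaaziu].
/ivadadoapoizep/: /d/ is a stop between vowels /a/ and /a/, so it spirantizes to the fricative [z]. /d/ is a stop between vowels /a/ and /o/, so it spirantizes to the fricative [z]. /p/ is a stop between vowels /a/ and /o/, so it spirantizes to the fricative [f]. → [ivazazoafoizep].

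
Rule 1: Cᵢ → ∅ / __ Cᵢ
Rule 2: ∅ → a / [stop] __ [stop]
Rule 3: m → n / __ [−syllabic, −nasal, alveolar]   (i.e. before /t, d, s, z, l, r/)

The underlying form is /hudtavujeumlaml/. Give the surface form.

Rule 1 (degemination): no segment meets the environment; /hudtavujeumlaml/ is unchanged.
Rule 2 (stop-cluster a-epenthesis): /d/ and /t/ form a stop–stop cluster, so [a] is inserted between them. /hudtavujeumlaml/ → hudatavujeumlaml.
Rule 3 (nasal place assimilation): /m/ precedes the alveolar consonant /l/, so it assimilates in place to [n]. /m/ precedes the alveolar consonant /l/, so it assimilates in place to [n]. /hudatavujeumlaml/ → hudatavujeunlanl.

hudatavujeunlanl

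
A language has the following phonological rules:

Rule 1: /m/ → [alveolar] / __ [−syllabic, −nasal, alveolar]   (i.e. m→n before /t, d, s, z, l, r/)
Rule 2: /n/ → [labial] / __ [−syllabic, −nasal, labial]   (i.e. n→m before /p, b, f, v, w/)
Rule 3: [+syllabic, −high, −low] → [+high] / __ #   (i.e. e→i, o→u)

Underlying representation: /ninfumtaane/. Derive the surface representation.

Rule 1 (nasal place assimilation): /m/ precedes the alveolar consonant /t/, so it assimilates in place to [n]. /ninfumtaane/ → ninfuntaane.
Rule 2 (nasal place assimilation): /n/ precedes the labial consonant /f/, so it assimilates in place to [m]. /ninfuntaane/ → nimfuntaane.
Rule 3 (final vowel raising): /e/ is a mid vowel in word-final position, so it raises to [i]. /nimfuntaane/ → nimfuntaani.

nimfuntaani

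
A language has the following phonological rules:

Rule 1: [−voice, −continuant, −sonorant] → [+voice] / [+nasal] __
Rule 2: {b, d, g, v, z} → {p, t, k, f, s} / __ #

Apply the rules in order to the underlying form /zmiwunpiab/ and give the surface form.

Rule 1 (post-nasal voicing): /p/ is a voiceless stop immediately after the nasal /n/, so it voices to [b]. /zmiwunpiab/ → zmiwunbiab.
Rule 2 (final devoicing): /b/ is a voiced obstruent in word-final position, so it devoices to [p]. /zmiwunbiab/ → zmiwunbiap.

zmiwunbiap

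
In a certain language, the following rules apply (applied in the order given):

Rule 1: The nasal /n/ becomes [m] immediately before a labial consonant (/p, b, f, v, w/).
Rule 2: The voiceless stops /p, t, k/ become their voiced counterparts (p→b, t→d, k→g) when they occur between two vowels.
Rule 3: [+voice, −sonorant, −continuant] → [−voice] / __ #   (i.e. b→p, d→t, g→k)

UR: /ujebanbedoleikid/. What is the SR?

ujebambedoleigit

Rule 1 (nasal place assimilation): /n/ precedes the labial consonant /b/, so it assimilates in place to [m]. /ujebanbedoleikid/ → ujebambedoleikid.
Rule 2 (intervocalic voicing): /k/ is a voiceless stop between vowels /i/ and /i/, so it voices to [g]. /ujebambedoleikid/ → ujebambedoleigid.
Rule 3 (final devoicing): /d/ is a voiced stop in word-final position, so it devoices to [t]. /ujebambedoleigid/ → ujebambedoleigit.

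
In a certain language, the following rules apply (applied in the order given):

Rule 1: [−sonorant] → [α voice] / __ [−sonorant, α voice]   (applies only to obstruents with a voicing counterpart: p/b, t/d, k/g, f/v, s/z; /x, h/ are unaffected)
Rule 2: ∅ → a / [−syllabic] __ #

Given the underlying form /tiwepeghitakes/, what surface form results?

Rule 1 (regressive voicing assimilation): /g/ precedes the voiceless obstruent /h/, so it devoices to [k] by assimilation. /tiwepeghitakes/ → tiwepekhitakes.
Rule 2 (final a-epenthesis): the form ends in the consonant /s/, so [a] is inserted word-finally. /tiwepekhitakes/ → tiwepekhitakesa.

tiwepekhitakesa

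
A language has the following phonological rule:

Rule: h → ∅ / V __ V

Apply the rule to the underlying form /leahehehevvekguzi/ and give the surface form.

/h/ occurs between vowels /a/ and /e/, so it deletes.
/h/ occurs between vowels /e/ and /e/, so it deletes.
/h/ occurs between vowels /e/ and /e/, so it deletes.
Surface form: [leaeeevvekguzi].

leaeeevvekguzi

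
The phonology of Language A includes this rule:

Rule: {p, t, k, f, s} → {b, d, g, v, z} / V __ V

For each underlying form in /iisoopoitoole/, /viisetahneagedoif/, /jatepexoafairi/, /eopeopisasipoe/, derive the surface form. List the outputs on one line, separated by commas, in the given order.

iizooboidoole, viizedahneagedoif, jadebexoavairi, eobeobizaziboe

/iisoopoitoole/: /s/ is a voiceless obstruent between vowels /i/ and /o/, so it voices to [z]. /p/ is a voiceless obstruent between vowels /o/ and /o/, so it voices to [b]. /t/ is a voiceless obstruent between vowels /i/ and /o/, so it voices to [d]. → [iizooboidoole].
/viisetahneagedoif/: /s/ is a voiceless obstruent between vowels /i/ and /e/, so it voices to [z]. /t/ is a voiceless obstruent between vowels /e/ and /a/, so it voices to [d]. → [viizedahneagedoif].
/jatepexoafairi/: /t/ is a voiceless obstruent between vowels /a/ and /e/, so it voices to [d]. /p/ is a voiceless obstruent between vowels /e/ and /e/, so it voices to [b]. /f/ is a voiceless obstruent between vowels /a/ and /a/, so it voices to [v]. → [jadebexoavairi].
/eopeopisasipoe/: /p/ is a voiceless obstruent between vowels /o/ and /e/, so it voices to [b]. /p/ is a voiceless obstruent between vowels /o/ and /i/, so it voices to [b]. /s/ is a voiceless obstruent between vowels /i/ and /a/, so it voices to [z]. /s/ is a voiceless obstruent between vowels /a/ and /i/, so it voices to [z]. /p/ is a voiceless obstruent between vowels /i/ and /o/, so it voices to [b]. → [eobeobizaziboe].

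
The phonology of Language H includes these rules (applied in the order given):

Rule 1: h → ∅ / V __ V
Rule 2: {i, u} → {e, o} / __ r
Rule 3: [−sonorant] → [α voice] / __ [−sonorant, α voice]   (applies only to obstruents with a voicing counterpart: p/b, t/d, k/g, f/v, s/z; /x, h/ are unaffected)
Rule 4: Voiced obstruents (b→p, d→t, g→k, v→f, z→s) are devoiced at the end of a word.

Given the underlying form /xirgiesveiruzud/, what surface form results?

xergiezveeruzut

Rule 1 (intervocalic h-deletion): no segment meets the environment; /xirgiesveiruzud/ is unchanged.
Rule 2 (pre-rhotic lowering): /i/ is a high vowel immediately before /r/, so it lowers to [e]. /i/ is a high vowel immediately before /r/, so it lowers to [e]. /xirgiesveiruzud/ → xergiesveeruzud.
Rule 3 (regressive voicing assimilation): /s/ precedes the voiced obstruent /v/, so it voices to [z] by assimilation. /xergiesveeruzud/ → xergiezveeruzud.
Rule 4 (final devoicing): /d/ is a voiced obstruent in word-final position, so it devoices to [t]. /xergiezveeruzud/ → xergiezveeruzut.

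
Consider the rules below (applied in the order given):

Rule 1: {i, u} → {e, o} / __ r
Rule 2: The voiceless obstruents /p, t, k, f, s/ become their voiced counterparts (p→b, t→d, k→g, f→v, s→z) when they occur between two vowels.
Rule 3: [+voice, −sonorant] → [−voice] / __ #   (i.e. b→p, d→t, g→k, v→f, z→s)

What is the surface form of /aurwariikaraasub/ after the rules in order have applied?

aorwariigaraazup

Rule 1 (pre-rhotic lowering): /u/ is a high vowel immediately before /r/, so it lowers to [o]. /aurwariikaraasub/ → aorwariikaraasub.
Rule 2 (intervocalic voicing): /k/ is a voiceless obstruent between vowels /i/ and /a/, so it voices to [g]. /s/ is a voiceless obstruent between vowels /a/ and /u/, so it voices to [z]. /aorwariikaraasub/ → aorwariigaraazub.
Rule 3 (final devoicing): /b/ is a voiced obstruent in word-final position, so it devoices to [p]. /aorwariigaraazub/ → aorwariigaraazup.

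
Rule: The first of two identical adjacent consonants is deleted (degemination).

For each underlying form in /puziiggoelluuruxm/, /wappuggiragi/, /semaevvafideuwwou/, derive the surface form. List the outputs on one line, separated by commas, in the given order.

/puziiggoelluuruxm/: /gg/ is a geminate; the first /g/ deletes. /ll/ is a geminate; the first /l/ deletes. → [puziigoeluuruxm].
/wappuggiragi/: /pp/ is a geminate; the first /p/ deletes. /gg/ is a geminate; the first /g/ deletes. → [wapugiragi].
/semaevvafideuwwou/: /vv/ is a geminate; the first /v/ deletes. /ww/ is a geminate; the first /w/ deletes. → [semaevafideuwou].

puziigoeluuruxm, wapugiragi, semaevafideuwou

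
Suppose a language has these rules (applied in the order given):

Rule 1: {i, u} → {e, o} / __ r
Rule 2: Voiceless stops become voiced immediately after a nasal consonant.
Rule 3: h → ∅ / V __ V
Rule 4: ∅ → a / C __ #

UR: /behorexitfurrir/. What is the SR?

Rule 1 (pre-rhotic lowering): /u/ is a high vowel immediately before /r/, so it lowers to [o]. /i/ is a high vowel immediately before /r/, so it lowers to [e]. /behorexitfurrir/ → behorexitforrer.
Rule 2 (post-nasal voicing): no segment meets the environment; /behorexitforrer/ is unchanged.
Rule 3 (intervocalic h-deletion): /h/ occurs between vowels /e/ and /o/, so it deletes. /behorexitforrer/ → beorexitforrer.
Rule 4 (final a-epenthesis): the form ends in the consonant /r/, so [a] is inserted word-finally. /beorexitforrer/ → beorexitforrera.

beorexitforrera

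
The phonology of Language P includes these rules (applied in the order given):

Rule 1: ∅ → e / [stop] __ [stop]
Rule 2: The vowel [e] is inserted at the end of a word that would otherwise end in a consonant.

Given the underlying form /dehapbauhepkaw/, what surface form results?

dehapebauhepekawe

Rule 1 (stop-cluster e-epenthesis): /p/ and /b/ form a stop–stop cluster, so [e] is inserted between them. /p/ and /k/ form a stop–stop cluster, so [e] is inserted between them. /dehapbauhepkaw/ → dehapebauhepekaw.
Rule 2 (final e-epenthesis): the form ends in the consonant /w/, so [e] is inserted word-finally. /dehapebauhepekaw/ → dehapebauhepekawe.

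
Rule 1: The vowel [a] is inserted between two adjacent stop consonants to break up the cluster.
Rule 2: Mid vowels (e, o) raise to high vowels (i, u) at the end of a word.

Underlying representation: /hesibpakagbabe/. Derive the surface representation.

hesibapakagababi

Rule 1 (stop-cluster a-epenthesis): /b/ and /p/ form a stop–stop cluster, so [a] is inserted between them. /g/ and /b/ form a stop–stop cluster, so [a] is inserted between them. /hesibpakagbabe/ → hesibapakagababe.
Rule 2 (final vowel raising): /e/ is a mid vowel in word-final position, so it raises to [i]. /hesibapakagababe/ → hesibapakagababi.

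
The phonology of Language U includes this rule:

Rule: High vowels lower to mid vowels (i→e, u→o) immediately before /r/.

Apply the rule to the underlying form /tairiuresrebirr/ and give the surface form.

Scanning /tairiuresrebirr/: /i/ is a high vowel immediately before /r/, so it lowers to [e]; /i/ at position 5 is not in the conditioning environment; /u/ is a high vowel immediately before /r/, so it lowers to [o]; /i/ is a high vowel immediately before /r/, so it lowers to [e].
Result: [taerioresreberr].

taerioresreberr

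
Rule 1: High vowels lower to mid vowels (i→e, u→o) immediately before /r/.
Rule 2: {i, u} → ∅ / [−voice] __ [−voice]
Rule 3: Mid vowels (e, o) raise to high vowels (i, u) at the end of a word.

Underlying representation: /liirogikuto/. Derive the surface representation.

Rule 1 (pre-rhotic lowering): /i/ is a high vowel immediately before /r/, so it lowers to [e]. /liirogikuto/ → lierogikuto.
Rule 2 (high vowel syncope): /u/ is a high vowel flanked by voiceless consonants /k/ and /t/, so it deletes. /lierogikuto/ → lierogikto.
Rule 3 (final vowel raising): /o/ is a mid vowel in word-final position, so it raises to [u]. /lierogikto/ → lierogiktu.

lierogiktu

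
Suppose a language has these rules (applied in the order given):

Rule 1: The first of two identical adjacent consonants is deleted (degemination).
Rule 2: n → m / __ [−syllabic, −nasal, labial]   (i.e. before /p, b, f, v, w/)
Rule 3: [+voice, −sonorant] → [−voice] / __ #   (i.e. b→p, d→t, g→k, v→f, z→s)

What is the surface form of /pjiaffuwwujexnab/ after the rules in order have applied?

pjiafuwujexnap

Rule 1 (degemination): /ff/ is a geminate; the first /f/ deletes. /ww/ is a geminate; the first /w/ deletes. /pjiaffuwwujexnab/ → pjiafuwujexnab.
Rule 2 (nasal place assimilation): no segment meets the environment; /pjiafuwujexnab/ is unchanged.
Rule 3 (final devoicing): /b/ is a voiced obstruent in word-final position, so it devoices to [p]. /pjiafuwujexnab/ → pjiafuwujexnap.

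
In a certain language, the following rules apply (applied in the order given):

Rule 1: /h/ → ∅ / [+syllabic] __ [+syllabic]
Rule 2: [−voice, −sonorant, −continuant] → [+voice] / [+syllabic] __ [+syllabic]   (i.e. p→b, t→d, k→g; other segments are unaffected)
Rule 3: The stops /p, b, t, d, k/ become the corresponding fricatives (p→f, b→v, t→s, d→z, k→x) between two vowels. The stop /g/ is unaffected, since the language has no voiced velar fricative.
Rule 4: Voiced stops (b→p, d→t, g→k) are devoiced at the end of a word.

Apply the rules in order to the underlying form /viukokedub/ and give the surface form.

Rule 1 (intervocalic h-deletion): no segment meets the environment; /viukokedub/ is unchanged.
Rule 2 (intervocalic voicing): /k/ is a voiceless stop between vowels /u/ and /o/, so it voices to [g]. /k/ is a voiceless stop between vowels /o/ and /e/, so it voices to [g]. /viukokedub/ → viugogedub.
Rule 3 (intervocalic spirantization): /d/ is a stop between vowels /e/ and /u/, so it spirantizes to the fricative [z]. /viugogedub/ → viugogezub.
Rule 4 (final devoicing): /b/ is a voiced stop in word-final position, so it devoices to [p]. /viugogezub/ → viugogezup.

viugogezup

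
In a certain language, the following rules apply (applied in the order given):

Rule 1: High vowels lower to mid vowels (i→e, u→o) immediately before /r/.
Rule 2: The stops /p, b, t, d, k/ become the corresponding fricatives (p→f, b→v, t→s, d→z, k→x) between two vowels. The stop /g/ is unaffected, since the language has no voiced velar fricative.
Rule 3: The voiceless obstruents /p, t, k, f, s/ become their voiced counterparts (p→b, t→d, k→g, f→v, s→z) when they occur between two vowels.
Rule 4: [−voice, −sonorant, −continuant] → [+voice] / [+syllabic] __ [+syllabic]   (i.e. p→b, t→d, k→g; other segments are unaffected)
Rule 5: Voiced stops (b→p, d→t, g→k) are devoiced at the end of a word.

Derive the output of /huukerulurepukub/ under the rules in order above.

huuxerulorevuxup

Rule 1 (pre-rhotic lowering): /u/ is a high vowel immediately before /r/, so it lowers to [o]. /huukerulurepukub/ → huukerulorepukub.
Rule 2 (intervocalic spirantization): /k/ is a stop between vowels /u/ and /e/, so it spirantizes to the fricative [x]. /p/ is a stop between vowels /e/ and /u/, so it spirantizes to the fricative [f]. /k/ is a stop between vowels /u/ and /u/, so it spirantizes to the fricative [x]. /huukerulorepukub/ → huuxerulorefuxub.
Rule 3 (intervocalic voicing): /f/ is a voiceless obstruent between vowels /e/ and /u/, so it voices to [v]. /huuxerulorefuxub/ → huuxerulorevuxub.
Rule 4 (intervocalic voicing): no segment meets the environment; /huuxerulorevuxub/ is unchanged.
Rule 5 (final devoicing): /b/ is a voiced stop in word-final position, so it devoices to [p]. /huuxerulorevuxub/ → huuxerulorevuxup.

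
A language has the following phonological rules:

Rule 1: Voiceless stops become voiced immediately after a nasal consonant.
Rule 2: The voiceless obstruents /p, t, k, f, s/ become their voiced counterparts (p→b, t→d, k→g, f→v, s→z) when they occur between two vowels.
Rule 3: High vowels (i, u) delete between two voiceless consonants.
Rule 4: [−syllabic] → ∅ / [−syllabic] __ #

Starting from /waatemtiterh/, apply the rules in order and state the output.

Rule 1 (post-nasal voicing): /t/ is a voiceless stop immediately after the nasal /m/, so it voices to [d]. /waatemtiterh/ → waatemditerh.
Rule 2 (intervocalic voicing): /t/ is a voiceless obstruent between vowels /a/ and /e/, so it voices to [d]. /t/ is a voiceless obstruent between vowels /i/ and /e/, so it voices to [d]. /waatemditerh/ → waademdiderh.
Rule 3 (high vowel syncope): no segment meets the environment; /waademdiderh/ is unchanged.
Rule 4 (final cluster simplification): /h/ is the second consonant of a word-final cluster /rh/, so it deletes. /waademdiderh/ → waademdider.

waademdider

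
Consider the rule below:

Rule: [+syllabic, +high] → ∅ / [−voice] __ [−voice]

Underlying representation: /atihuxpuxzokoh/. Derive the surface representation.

athxpxzokoh

/i/ is a high vowel flanked by voiceless consonants /t/ and /h/, so it deletes.
/u/ is a high vowel flanked by voiceless consonants /h/ and /x/, so it deletes.
/u/ is a high vowel flanked by voiceless consonants /p/ and /x/, so it deletes.
Surface form: [athxpxzokoh].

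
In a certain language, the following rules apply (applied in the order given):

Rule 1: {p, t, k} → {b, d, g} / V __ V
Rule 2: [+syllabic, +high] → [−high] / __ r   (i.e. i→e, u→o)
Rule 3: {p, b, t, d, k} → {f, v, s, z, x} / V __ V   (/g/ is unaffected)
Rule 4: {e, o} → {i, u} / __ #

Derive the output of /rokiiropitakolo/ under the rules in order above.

Rule 1 (intervocalic voicing): /k/ is a voiceless stop between vowels /o/ and /i/, so it voices to [g]. /p/ is a voiceless stop between vowels /o/ and /i/, so it voices to [b]. /t/ is a voiceless stop between vowels /i/ and /a/, so it voices to [d]. /k/ is a voiceless stop between vowels /a/ and /o/, so it voices to [g]. /rokiiropitakolo/ → rogiirobidagolo.
Rule 2 (pre-rhotic lowering): /i/ is a high vowel immediately before /r/, so it lowers to [e]. /rogiirobidagolo/ → rogierobidagolo.
Rule 3 (intervocalic spirantization): /b/ is a stop between vowels /o/ and /i/, so it spirantizes to the fricative [v]. /d/ is a stop between vowels /i/ and /a/, so it spirantizes to the fricative [z]. /rogierobidagolo/ → rogierovizagolo.
Rule 4 (final vowel raising): /o/ is a mid vowel in word-final position, so it raises to [u]. /rogierovizagolo/ → rogierovizagolu.

rogierovizagolu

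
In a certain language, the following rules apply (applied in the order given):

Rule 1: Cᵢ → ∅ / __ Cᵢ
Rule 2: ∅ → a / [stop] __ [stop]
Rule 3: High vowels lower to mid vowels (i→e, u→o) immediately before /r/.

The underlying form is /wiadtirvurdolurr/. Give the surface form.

wiadatervordolor

Rule 1 (degemination): /rr/ is a geminate; the first /r/ deletes. /wiadtirvurdolurr/ → wiadtirvurdolur.
Rule 2 (stop-cluster a-epenthesis): /d/ and /t/ form a stop–stop cluster, so [a] is inserted between them. /wiadtirvurdolur/ → wiadatirvurdolur.
Rule 3 (pre-rhotic lowering): /i/ is a high vowel immediately before /r/, so it lowers to [e]. /u/ is a high vowel immediately before /r/, so it lowers to [o]. /u/ is a high vowel immediately before /r/, so it lowers to [o]. /wiadatirvurdolur/ → wiadatervordolor.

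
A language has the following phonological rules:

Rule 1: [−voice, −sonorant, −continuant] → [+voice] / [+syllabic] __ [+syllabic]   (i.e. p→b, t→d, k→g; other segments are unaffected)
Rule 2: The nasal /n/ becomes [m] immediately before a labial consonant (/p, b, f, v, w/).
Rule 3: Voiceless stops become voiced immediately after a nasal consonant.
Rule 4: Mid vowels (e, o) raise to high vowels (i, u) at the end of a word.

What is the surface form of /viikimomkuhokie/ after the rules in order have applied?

viigimomguhogii

Rule 1 (intervocalic voicing): /k/ is a voiceless stop between vowels /i/ and /i/, so it voices to [g]. /k/ is a voiceless stop between vowels /o/ and /i/, so it voices to [g]. /viikimomkuhokie/ → viigimomkuhogie.
Rule 2 (nasal place assimilation): no segment meets the environment; /viigimomkuhogie/ is unchanged.
Rule 3 (post-nasal voicing): /k/ is a voiceless stop immediately after the nasal /m/, so it voices to [g]. /viigimomkuhogie/ → viigimomguhogie.
Rule 4 (final vowel raising): /e/ is a mid vowel in word-final position, so it raises to [i]. /viigimomguhogie/ → viigimomguhogii.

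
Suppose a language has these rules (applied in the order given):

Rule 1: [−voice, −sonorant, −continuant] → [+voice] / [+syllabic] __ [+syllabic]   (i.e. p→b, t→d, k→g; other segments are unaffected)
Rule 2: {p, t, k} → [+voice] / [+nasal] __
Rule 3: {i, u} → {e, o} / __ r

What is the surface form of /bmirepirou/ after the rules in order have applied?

bmereberou

Rule 1 (intervocalic voicing): /p/ is a voiceless stop between vowels /e/ and /i/, so it voices to [b]. /bmirepirou/ → bmirebirou.
Rule 2 (post-nasal voicing): no segment meets the environment; /bmirebirou/ is unchanged.
Rule 3 (pre-rhotic lowering): /i/ is a high vowel immediately before /r/, so it lowers to [e]. /i/ is a high vowel immediately before /r/, so it lowers to [e]. /bmirebirou/ → bmereberou.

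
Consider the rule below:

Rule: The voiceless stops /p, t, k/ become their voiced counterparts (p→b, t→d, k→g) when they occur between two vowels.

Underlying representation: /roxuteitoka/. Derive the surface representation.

roxudeidoga

/t/ is a voiceless stop between vowels /u/ and /e/, so it voices to [d].
/t/ is a voiceless stop between vowels /i/ and /o/, so it voices to [d].
/k/ is a voiceless stop between vowels /o/ and /a/, so it voices to [g].
Surface form: [roxudeidoga].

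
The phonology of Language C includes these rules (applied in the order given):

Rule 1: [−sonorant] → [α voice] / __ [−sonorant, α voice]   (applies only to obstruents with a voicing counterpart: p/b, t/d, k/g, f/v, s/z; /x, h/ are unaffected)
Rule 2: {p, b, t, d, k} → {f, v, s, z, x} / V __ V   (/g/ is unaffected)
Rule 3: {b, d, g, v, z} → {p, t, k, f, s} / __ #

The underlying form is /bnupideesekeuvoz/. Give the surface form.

bnufizeesexeuvos

Rule 1 (regressive voicing assimilation): no segment meets the environment; /bnupideesekeuvoz/ is unchanged.
Rule 2 (intervocalic spirantization): /p/ is a stop between vowels /u/ and /i/, so it spirantizes to the fricative [f]. /d/ is a stop between vowels /i/ and /e/, so it spirantizes to the fricative [z]. /k/ is a stop between vowels /e/ and /e/, so it spirantizes to the fricative [x]. /bnupideesekeuvoz/ → bnufizeesexeuvoz.
Rule 3 (final devoicing): /z/ is a voiced obstruent in word-final position, so it devoices to [s]. /bnufizeesexeuvoz/ → bnufizeesexeuvos.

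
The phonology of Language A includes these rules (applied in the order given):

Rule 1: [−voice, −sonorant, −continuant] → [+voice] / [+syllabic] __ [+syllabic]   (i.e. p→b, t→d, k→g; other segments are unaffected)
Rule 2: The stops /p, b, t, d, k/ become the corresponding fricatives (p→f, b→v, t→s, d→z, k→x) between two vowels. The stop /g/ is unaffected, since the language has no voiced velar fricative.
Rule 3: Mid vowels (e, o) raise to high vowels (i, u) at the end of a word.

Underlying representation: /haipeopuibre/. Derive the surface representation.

haiveovuibri

Rule 1 (intervocalic voicing): /p/ is a voiceless stop between vowels /i/ and /e/, so it voices to [b]. /p/ is a voiceless stop between vowels /o/ and /u/, so it voices to [b]. /haipeopuibre/ → haibeobuibre.
Rule 2 (intervocalic spirantization): /b/ is a stop between vowels /i/ and /e/, so it spirantizes to the fricative [v]. /b/ is a stop between vowels /o/ and /u/, so it spirantizes to the fricative [v]. /haibeobuibre/ → haiveovuibre.
Rule 3 (final vowel raising): /e/ is a mid vowel in word-final position, so it raises to [i]. /haiveovuibre/ → haiveovuibri.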